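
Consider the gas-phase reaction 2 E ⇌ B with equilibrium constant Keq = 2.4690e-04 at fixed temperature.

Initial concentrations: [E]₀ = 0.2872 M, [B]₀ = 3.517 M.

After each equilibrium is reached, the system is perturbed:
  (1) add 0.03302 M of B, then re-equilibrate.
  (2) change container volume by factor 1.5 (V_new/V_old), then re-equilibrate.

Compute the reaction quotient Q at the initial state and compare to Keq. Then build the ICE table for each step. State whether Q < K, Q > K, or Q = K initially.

Q₀ = 42.64; Q > K (proceeds reverse)

Q₀ = 42.64 vs Keq = 2.4690e-04 ⇒ Q>K, reverse
Step 1:
                  E         B
  init       0.2872     3.517
  Δ           7.008    -3.504
  eq          7.295   0.01314
  solve Keq expr → x = -3.504; check Q = 2.4690e-04
Then add 0.03302 M of B.
Step 2:
                  E         B
  init        7.295   0.04616
  Δ         0.06557  -0.03278
  eq           7.36   0.01338
  solve Keq expr → x = -0.03278; check Q = 2.4690e-04
Then change container volume by factor 1.5 (V_new/V_old).
Step 3:
                  E         B
  init        4.907  0.008917
  Δ        0.005916 -0.002958
  eq          4.913  0.005959
  solve Keq expr → x = -0.002958; check Q = 2.4690e-04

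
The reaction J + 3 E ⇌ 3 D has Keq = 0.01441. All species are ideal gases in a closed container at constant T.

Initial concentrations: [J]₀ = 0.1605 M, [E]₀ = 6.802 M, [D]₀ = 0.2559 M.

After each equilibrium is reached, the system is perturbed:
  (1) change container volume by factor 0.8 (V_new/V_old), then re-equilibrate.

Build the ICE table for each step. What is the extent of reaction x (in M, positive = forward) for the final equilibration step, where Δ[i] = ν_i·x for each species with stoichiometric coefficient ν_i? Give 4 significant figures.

x = 0.007457 M

Q₀ = 3.3176e-04 vs Keq = 0.01441 ⇒ Q<K, forward
Step 1:
                   J          E          D
  init        0.1605      6.802     0.2559
  Δ          -0.1095    -0.3284     0.3284
  eq         0.05103      6.474     0.5843
  solve Keq expr → x = 0.1095; check Q = 0.01441
Then change container volume by factor 0.8 (V_new/V_old).
Step 2:
                   J          E          D
  init       0.06379      8.092     0.7304
  Δ        -0.007457   -0.02237    0.02237
  eq         0.05633       8.07     0.7528
  solve Keq expr → x = 0.007457; check Q = 0.01441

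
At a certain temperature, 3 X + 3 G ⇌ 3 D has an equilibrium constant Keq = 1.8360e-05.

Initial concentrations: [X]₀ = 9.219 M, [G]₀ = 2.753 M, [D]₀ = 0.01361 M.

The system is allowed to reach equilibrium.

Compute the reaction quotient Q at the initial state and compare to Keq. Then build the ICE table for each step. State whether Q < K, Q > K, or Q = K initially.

Q₀ = 1.5421e-10 vs Keq = 1.8360e-05 ⇒ Q<K, forward
Step 1:
                  X         G         D
  init        9.219     2.753   0.01361
  Δ         -0.5036   -0.5036    0.5036
  eq          8.715     2.249    0.5172
  solve Keq expr → x = 0.1679; check Q = 1.8360e-05

Q₀ = 1.5421e-10; Q < K (proceeds forward)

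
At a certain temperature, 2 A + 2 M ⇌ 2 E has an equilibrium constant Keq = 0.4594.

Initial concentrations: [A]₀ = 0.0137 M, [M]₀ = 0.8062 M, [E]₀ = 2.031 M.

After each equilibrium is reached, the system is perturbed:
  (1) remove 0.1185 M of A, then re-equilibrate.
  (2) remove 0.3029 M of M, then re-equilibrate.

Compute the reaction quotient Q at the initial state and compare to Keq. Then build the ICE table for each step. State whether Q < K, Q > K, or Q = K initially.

Q₀ = 3.3814e+04 vs Keq = 0.4594 ⇒ Q>K, reverse
Step 1:
                   A          M          E
  init        0.0137     0.8062      2.031
  Δ           0.9266     0.9266    -0.9266
  eq          0.9403      1.733      1.104
  solve Keq expr → x = -0.4633; check Q = 0.4594
Then remove 0.1185 M of A.
Step 2:
                   A          M          E
  init        0.8218      1.733      1.104
  Δ          0.05032    0.05032   -0.05032
  eq          0.8721      1.783      1.054
  solve Keq expr → x = -0.02516; check Q = 0.4594
Then remove 0.3029 M of M.
Step 3:
                   A          M          E
  init        0.8721       1.48      1.054
  Δ          0.06781    0.06781   -0.06781
  eq            0.94      1.548     0.9862
  solve Keq expr → x = -0.03391; check Q = 0.4594

Q₀ = 3.3814e+04; Q > K (proceeds reverse)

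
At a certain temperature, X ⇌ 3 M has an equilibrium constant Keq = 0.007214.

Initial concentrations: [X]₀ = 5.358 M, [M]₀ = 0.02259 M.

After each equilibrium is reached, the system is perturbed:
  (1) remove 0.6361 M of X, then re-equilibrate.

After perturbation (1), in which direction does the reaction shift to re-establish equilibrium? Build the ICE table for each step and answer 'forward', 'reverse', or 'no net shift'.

Q₀ = 2.1515e-06 vs Keq = 0.007214 ⇒ Q<K, forward
Step 1:
                   X          M
  I            5.358    0.02259
  C          -0.1044     0.3133
  E            5.254     0.3359
  solve Keq expr → x = 0.1044; check Q = 0.007214
Then remove 0.6361 M of X.
Step 2:
                   X          M
  I            4.617     0.3359
  C         0.004678   -0.01404
  E            4.622     0.3219
  solve Keq expr → x = -0.004678; check Q = 0.007214

Direction: reverse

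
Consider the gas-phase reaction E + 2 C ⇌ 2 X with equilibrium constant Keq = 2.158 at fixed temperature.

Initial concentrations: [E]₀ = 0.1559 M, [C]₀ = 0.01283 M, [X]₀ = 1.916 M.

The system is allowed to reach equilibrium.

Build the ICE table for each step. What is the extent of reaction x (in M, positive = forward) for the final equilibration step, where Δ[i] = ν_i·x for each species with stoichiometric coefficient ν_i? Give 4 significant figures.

x = -0.4446 M

Q₀ = 1.4305e+05 vs Keq = 2.158 ⇒ Q>K, reverse
Step 1:
                    E           C           X
  I            0.1559     0.01283       1.916
  C            0.4446      0.8892     -0.8892
  E            0.6005       0.902       1.027
  solve Keq expr → x = -0.4446; check Q = 2.158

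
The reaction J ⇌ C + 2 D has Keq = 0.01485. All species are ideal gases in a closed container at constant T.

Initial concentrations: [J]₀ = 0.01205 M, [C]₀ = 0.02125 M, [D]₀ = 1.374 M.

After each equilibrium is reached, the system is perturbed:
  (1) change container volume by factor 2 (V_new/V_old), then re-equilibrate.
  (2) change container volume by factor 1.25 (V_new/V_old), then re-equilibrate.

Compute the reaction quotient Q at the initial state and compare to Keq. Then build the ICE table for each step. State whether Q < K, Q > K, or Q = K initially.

Q₀ = 3.329; Q > K (proceeds reverse)

Q₀ = 3.329 vs Keq = 0.01485 ⇒ Q>K, reverse
Step 1:
                  J         C         D
  I         0.01205   0.02125     1.374
  C         0.02097  -0.02097  -0.04195
  E         0.03302 2.7638e-04     1.332
  solve Keq expr → x = -0.02097; check Q = 0.01485
Then change container volume by factor 2 (V_new/V_old).
Step 2:
                  J         C         D
  I         0.01651 1.3819e-04     0.666
  C       -3.9989e-04 3.9989e-04 7.9978e-04
  E         0.01611 5.3808e-04    0.6668
  solve Keq expr → x = 3.9989e-04; check Q = 0.01485
Then change container volume by factor 1.25 (V_new/V_old).
Step 3:
                  J         C         D
  I         0.01289 4.3047e-04    0.5335
  C       -2.2905e-04 2.2905e-04 4.5810e-04
  E         0.01266 6.5952e-04    0.5339
  solve Keq expr → x = 2.2905e-04; check Q = 0.01485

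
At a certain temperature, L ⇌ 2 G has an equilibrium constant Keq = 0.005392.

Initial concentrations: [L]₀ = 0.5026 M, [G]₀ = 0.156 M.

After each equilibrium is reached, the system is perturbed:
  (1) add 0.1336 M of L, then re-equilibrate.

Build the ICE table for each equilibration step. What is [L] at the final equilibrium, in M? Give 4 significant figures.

Q₀ = 0.04842 vs Keq = 0.005392 ⇒ Q>K, reverse
Step 1:
                    L           G
  Initial      0.5026       0.156
  Change      0.05069     -0.1014
  Equil        0.5533     0.05462
  solve Keq expr → x = -0.05069; check Q = 0.005392
Then add 0.1336 M of L.
Step 2:
                    L           G
  Initial      0.6869     0.05462
  Change    -0.003051    0.006103
  Equil        0.6838     0.06072
  solve Keq expr → x = 0.003051; check Q = 0.005392

[L]_eq = 0.6838 M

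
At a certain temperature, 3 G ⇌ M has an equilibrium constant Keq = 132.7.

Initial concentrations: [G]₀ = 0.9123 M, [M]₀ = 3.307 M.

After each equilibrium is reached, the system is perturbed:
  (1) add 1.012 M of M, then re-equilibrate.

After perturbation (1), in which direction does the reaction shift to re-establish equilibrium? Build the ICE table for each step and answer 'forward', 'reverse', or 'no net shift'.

Q₀ = 4.355 vs Keq = 132.7 ⇒ Q<K, forward
Step 1:
                  G         M
  Initial    0.9123     3.307
  Change    -0.6143    0.2048
  Equil       0.298     3.512
  solve Keq expr → x = 0.2048; check Q = 132.7
Then add 1.012 M of M.
Step 2:
                  G         M
  Initial     0.298     4.524
  Change    0.02604 -0.008679
  Equil       0.324     4.515
  solve Keq expr → x = -0.008679; check Q = 132.7

Direction: reverse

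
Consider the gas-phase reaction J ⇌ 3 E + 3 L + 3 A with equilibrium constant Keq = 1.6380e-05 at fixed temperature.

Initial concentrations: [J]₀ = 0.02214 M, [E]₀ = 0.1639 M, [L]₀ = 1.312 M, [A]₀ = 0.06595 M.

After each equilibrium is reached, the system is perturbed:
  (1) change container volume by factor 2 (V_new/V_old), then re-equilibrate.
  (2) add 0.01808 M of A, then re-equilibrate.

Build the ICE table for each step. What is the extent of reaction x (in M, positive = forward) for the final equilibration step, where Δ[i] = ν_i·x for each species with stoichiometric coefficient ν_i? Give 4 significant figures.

x = -0.001882 M

Q₀ = 1.2883e-04 vs Keq = 1.6380e-05 ⇒ Q>K, reverse
Step 1:
                   J          E          L          A
  Initial    0.02214     0.1639      1.312    0.06595
  Change    0.007577   -0.02273   -0.02273   -0.02273
  Equil      0.02972     0.1412      1.289    0.04322
  solve Keq expr → x = -0.007577; check Q = 1.6380e-05
Then change container volume by factor 2 (V_new/V_old).
Step 2:
                   J          E          L          A
  Initial    0.01486    0.07059     0.6446    0.02161
  Change    -0.01122    0.03365    0.03365    0.03365
  Equil     0.003641     0.1042     0.6783    0.05526
  solve Keq expr → x = 0.01122; check Q = 1.6380e-05
Then add 0.01808 M of A.
Step 3:
                   J          E          L          A
  Initial   0.003641     0.1042     0.6783    0.07334
  Change    0.001882  -0.005646  -0.005646  -0.005646
  Equil     0.005523    0.09859     0.6726    0.06769
  solve Keq expr → x = -0.001882; check Q = 1.6380e-05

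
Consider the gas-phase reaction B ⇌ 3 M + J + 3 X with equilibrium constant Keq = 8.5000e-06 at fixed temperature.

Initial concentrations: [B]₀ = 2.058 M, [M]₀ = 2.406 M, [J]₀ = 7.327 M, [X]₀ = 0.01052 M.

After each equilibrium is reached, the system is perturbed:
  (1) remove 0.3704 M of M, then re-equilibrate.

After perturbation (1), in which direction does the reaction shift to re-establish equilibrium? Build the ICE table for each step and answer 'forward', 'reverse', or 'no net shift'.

Q₀ = 5.7732e-05 vs Keq = 8.5000e-06 ⇒ Q>K, reverse
Step 1:
                  B         M         J         X
  Initial     2.058     2.406     7.327   0.01052
  Change   0.001651 -0.004952 -0.001651 -0.004952
  Equil        2.06     2.401     7.325  0.005568
  solve Keq expr → x = -0.001651; check Q = 8.5000e-06
Then remove 0.3704 M of M.
Step 2:
                  B         M         J         X
  Initial      2.06     2.031     7.325  0.005568
  Change  -3.3732e-04  0.001012 3.3732e-04  0.001012
  Equil       2.059     2.032     7.326   0.00658
  solve Keq expr → x = 3.3732e-04; check Q = 8.5000e-06

Direction: forward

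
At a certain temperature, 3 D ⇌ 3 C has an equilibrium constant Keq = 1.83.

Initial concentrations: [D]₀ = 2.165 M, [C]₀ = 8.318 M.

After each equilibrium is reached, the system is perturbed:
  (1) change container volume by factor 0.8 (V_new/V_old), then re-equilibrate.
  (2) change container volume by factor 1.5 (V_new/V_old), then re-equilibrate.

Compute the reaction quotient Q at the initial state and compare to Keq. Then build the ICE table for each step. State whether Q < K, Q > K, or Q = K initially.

Q₀ = 56.71 vs Keq = 1.83 ⇒ Q>K, reverse
Step 1:
                   D          C
  Initial      2.165      8.318
  Change        2.55      -2.55
  Equil        4.715      5.768
  solve Keq expr → x = -0.8501; check Q = 1.83
Then change container volume by factor 0.8 (V_new/V_old).
Step 2:
                   D          C
  Initial      5.894       7.21
  Change           0          0
  Equil        5.894       7.21
  solve Keq expr → x = 0; check Q = 1.83
Then change container volume by factor 1.5 (V_new/V_old).
Step 3:
                   D          C
  Initial      3.929      4.806
  Change           0          0
  Equil        3.929      4.806
  solve Keq expr → x = 0; check Q = 1.83

Q₀ = 56.71; Q > K (proceeds reverse)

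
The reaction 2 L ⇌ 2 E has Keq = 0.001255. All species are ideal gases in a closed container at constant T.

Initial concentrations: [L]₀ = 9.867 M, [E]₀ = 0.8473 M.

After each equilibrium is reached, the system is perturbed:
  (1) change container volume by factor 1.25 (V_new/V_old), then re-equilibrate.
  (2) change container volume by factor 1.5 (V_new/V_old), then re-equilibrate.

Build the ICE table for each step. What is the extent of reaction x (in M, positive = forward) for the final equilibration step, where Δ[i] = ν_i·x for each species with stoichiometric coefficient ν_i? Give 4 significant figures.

Q₀ = 0.007374 vs Keq = 0.001255 ⇒ Q>K, reverse
Step 1:
                  L         E
  I           9.867    0.8473
  C          0.4807   -0.4807
  E           10.35    0.3666
  solve Keq expr → x = -0.2404; check Q = 0.001255
Then change container volume by factor 1.25 (V_new/V_old).
Step 2:
                  L         E
  I           8.278    0.2933
  C               0         0
  E           8.278    0.2933
  solve Keq expr → x = 0; check Q = 0.001255
Then change container volume by factor 1.5 (V_new/V_old).
Step 3:
                  L         E
  I           5.519    0.1955
  C               0         0
  E           5.519    0.1955
  solve Keq expr → x = 0; check Q = 0.001255

x = 0 M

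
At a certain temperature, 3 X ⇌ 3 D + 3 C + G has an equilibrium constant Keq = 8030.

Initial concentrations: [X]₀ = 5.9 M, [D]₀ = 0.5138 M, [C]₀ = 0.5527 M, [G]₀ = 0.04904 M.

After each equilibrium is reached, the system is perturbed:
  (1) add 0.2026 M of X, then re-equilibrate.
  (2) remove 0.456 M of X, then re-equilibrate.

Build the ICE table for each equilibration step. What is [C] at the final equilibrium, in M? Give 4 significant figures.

[C]_eq = 4.863 M

Q₀ = 5.4682e-06 vs Keq = 8030 ⇒ Q<K, forward
Step 1:
                  X         D         C         G
  init          5.9    0.5138    0.5527   0.04904
  Δ          -4.462     4.462     4.462     1.487
  eq          1.438     4.976     5.015     1.536
  solve Keq expr → x = 1.487; check Q = 8030
Then add 0.2026 M of X.
Step 2:
                  X         D         C         G
  init         1.64     4.976     5.015     1.536
  Δ         -0.1198    0.1198    0.1198   0.03994
  eq          1.521     5.096     5.135     1.576
  solve Keq expr → x = 0.03994; check Q = 8030
Then remove 0.456 M of X.
Step 3:
                  X         D         C         G
  init        1.065     5.096     5.135     1.576
  Δ           0.272    -0.272    -0.272  -0.09065
  eq          1.337     4.824     4.863     1.486
  solve Keq expr → x = -0.09065; check Q = 8030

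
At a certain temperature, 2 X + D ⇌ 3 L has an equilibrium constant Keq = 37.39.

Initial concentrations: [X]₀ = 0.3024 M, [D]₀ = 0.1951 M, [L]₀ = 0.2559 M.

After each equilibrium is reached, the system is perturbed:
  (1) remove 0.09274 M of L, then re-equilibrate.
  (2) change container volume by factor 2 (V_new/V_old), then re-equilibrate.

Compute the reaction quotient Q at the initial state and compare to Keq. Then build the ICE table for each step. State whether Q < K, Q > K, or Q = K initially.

Q₀ = 0.9393 vs Keq = 37.39 ⇒ Q<K, forward
Step 1:
                  X         D         L
  init       0.3024    0.1951    0.2559
  Δ         -0.1476  -0.07379    0.2214
  eq         0.1548    0.1213    0.4773
  solve Keq expr → x = 0.07379; check Q = 37.39
Then remove 0.09274 M of L.
Step 2:
                  X         D         L
  init       0.1548    0.1213    0.3845
  Δ        -0.02199  -0.01099   0.03298
  eq         0.1328    0.1103    0.4175
  solve Keq expr → x = 0.01099; check Q = 37.39
Then change container volume by factor 2 (V_new/V_old).
Step 3:
                  X         D         L
  init      0.06642   0.05516    0.2088
  Δ               0         0         0
  eq        0.06642   0.05516    0.2088
  solve Keq expr → x = 0; check Q = 37.39

Q₀ = 0.9393; Q < K (proceeds forward)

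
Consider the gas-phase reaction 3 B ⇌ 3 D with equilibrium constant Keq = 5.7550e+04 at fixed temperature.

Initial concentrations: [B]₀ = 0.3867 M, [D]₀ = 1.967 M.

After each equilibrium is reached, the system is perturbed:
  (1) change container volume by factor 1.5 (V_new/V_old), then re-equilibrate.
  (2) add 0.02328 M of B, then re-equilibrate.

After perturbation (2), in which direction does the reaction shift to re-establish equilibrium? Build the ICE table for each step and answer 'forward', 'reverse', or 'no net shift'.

Q₀ = 131.6 vs Keq = 5.7550e+04 ⇒ Q<K, forward
Step 1:
                  B         D
  I          0.3867     1.967
  C         -0.3273    0.3273
  E         0.05942     2.294
  solve Keq expr → x = 0.1091; check Q = 5.7550e+04
Then change container volume by factor 1.5 (V_new/V_old).
Step 2:
                  B         D
  I         0.03962      1.53
  C               0         0
  E         0.03962      1.53
  solve Keq expr → x = 0; check Q = 5.7550e+04
Then add 0.02328 M of B.
Step 3:
                  B         D
  I          0.0629      1.53
  C        -0.02269   0.02269
  E          0.0402     1.552
  solve Keq expr → x = 0.007564; check Q = 5.7550e+04

Direction: forward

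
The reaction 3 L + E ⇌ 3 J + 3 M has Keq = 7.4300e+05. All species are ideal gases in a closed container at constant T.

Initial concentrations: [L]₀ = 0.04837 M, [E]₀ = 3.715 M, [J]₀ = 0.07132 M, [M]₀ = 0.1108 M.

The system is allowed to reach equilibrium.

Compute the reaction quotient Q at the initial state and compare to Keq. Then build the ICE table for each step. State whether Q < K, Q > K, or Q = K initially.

Q₀ = 0.001174 vs Keq = 7.4300e+05 ⇒ Q<K, forward
Step 1:
                    L           E           J           M
  I           0.04837       3.715     0.07132      0.1108
  C          -0.04823    -0.01608     0.04823     0.04823
  E        1.3574e-04       3.699      0.1196       0.159
  solve Keq expr → x = 0.01608; check Q = 7.4300e+05

Q₀ = 0.001174; Q < K (proceeds forward)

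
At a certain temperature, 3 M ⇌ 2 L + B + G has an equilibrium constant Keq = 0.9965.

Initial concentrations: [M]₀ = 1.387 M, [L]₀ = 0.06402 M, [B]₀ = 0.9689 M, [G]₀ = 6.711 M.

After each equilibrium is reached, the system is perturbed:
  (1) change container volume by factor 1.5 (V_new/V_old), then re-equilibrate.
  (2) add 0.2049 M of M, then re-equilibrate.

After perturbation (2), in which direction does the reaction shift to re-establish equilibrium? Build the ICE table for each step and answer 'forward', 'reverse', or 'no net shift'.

Q₀ = 0.009988 vs Keq = 0.9965 ⇒ Q<K, forward
Step 1:
                    M           L           B           G
  I             1.387     0.06402      0.9689       6.711
  C           -0.4203      0.2802      0.1401      0.1401
  E            0.9667      0.3442       1.109       6.851
  solve Keq expr → x = 0.1401; check Q = 0.9965
Then change container volume by factor 1.5 (V_new/V_old).
Step 2:
                    M           L           B           G
  I            0.6445      0.2295      0.7393       4.567
  C          -0.03744     0.02496     0.01248     0.01248
  E             0.607      0.2544      0.7518        4.58
  solve Keq expr → x = 0.01248; check Q = 0.9965
Then add 0.2049 M of M.
Step 3:
                    M           L           B           G
  I            0.8119      0.2544      0.7518        4.58
  C          -0.09573     0.06382     0.03191     0.03191
  E            0.7162      0.3183      0.7837       4.612
  solve Keq expr → x = 0.03191; check Q = 0.9965

Direction: forward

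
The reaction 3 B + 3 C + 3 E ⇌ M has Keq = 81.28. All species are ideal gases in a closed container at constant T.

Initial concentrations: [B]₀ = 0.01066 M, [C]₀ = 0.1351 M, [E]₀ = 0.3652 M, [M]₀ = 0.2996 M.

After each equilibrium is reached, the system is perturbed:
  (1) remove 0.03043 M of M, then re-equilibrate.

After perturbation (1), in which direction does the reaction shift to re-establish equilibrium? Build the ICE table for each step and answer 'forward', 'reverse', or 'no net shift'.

Q₀ = 2.0593e+09 vs Keq = 81.28 ⇒ Q>K, reverse
Step 1:
                  B         C         E         M
  Initial   0.01066    0.1351    0.3652    0.2996
  Change     0.3568    0.3568    0.3568   -0.1189
  Equil      0.3675    0.4919     0.722    0.1807
  solve Keq expr → x = -0.1189; check Q = 81.28
Then remove 0.03043 M of M.
Step 2:
                  B         C         E         M
  Initial    0.3675    0.4919     0.722    0.1502
  Change  -0.008869 -0.008869 -0.008869  0.002956
  Equil      0.3586     0.483    0.7131    0.1532
  solve Keq expr → x = 0.002956; check Q = 81.28

Direction: forward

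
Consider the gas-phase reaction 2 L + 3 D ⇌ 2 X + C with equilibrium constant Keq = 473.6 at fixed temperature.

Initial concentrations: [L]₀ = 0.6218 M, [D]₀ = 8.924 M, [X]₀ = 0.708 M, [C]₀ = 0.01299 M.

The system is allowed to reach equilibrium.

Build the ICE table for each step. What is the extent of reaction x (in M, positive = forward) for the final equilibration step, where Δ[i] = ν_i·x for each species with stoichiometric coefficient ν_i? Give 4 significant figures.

Q₀ = 2.3697e-05 vs Keq = 473.6 ⇒ Q<K, forward
Step 1:
                   L          D          X          C
  Initial     0.6218      8.924      0.708    0.01299
  Change     -0.6203    -0.9304     0.6203     0.3101
  Equil     0.001535      7.994      1.328     0.3231
  solve Keq expr → x = 0.3101; check Q = 473.6

x = 0.3101 M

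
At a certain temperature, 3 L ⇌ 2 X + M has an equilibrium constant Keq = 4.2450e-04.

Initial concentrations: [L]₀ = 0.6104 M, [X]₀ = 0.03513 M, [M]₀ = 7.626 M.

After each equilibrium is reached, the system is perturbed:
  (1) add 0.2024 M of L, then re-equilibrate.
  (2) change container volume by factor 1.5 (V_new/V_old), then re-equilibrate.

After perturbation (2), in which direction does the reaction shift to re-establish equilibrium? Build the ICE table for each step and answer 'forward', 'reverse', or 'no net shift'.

Direction: no net shift

Q₀ = 0.04138 vs Keq = 4.2450e-04 ⇒ Q>K, reverse
Step 1:
                    L           X           M
  Initial      0.6104     0.03513       7.626
  Change      0.04673    -0.03115    -0.01558
  Equil        0.6571    0.003978        7.61
  solve Keq expr → x = -0.01558; check Q = 4.2450e-04
Then add 0.2024 M of L.
Step 2:
                    L           X           M
  Initial      0.8595    0.003978        7.61
  Change    -0.002914    0.001942  9.7122e-04
  Equil        0.8566    0.005921       7.611
  solve Keq expr → x = 9.7122e-04; check Q = 4.2450e-04
Then change container volume by factor 1.5 (V_new/V_old).
Step 3:
                    L           X           M
  Initial      0.5711    0.003947       5.074
  Change            0           0           0
  Equil        0.5711    0.003947       5.074
  solve Keq expr → x = 0; check Q = 4.2450e-04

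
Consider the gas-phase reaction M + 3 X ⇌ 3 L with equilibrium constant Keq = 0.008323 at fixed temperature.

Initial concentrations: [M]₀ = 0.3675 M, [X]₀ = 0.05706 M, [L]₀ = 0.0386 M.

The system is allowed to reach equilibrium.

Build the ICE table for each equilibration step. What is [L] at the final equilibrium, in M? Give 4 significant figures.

Q₀ = 0.8424 vs Keq = 0.008323 ⇒ Q>K, reverse
Step 1:
                   M          X          L
  I           0.3675    0.05706     0.0386
  C         0.008797    0.02639   -0.02639
  E           0.3763    0.08345    0.01221
  solve Keq expr → x = -0.008797; check Q = 0.008323

[L]_eq = 0.01221 M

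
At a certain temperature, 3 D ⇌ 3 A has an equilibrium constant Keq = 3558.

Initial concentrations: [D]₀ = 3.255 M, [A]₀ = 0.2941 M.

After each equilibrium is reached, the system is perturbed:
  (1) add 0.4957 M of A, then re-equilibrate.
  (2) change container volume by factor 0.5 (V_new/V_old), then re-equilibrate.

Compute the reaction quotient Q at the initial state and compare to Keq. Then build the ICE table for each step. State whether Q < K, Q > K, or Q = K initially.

Q₀ = 7.3762e-04 vs Keq = 3558 ⇒ Q<K, forward
Step 1:
                  D         A
  init        3.255    0.2941
  Δ          -3.037     3.037
  eq         0.2182     3.331
  solve Keq expr → x = 1.012; check Q = 3558
Then add 0.4957 M of A.
Step 2:
                  D         A
  init       0.2182     3.827
  Δ         0.03047  -0.03047
  eq         0.2487     3.796
  solve Keq expr → x = -0.01016; check Q = 3558
Then change container volume by factor 0.5 (V_new/V_old).
Step 3:
                  D         A
  init       0.4973     7.592
  Δ               0         0
  eq         0.4973     7.592
  solve Keq expr → x = 0; check Q = 3558

Q₀ = 7.3762e-04; Q < K (proceeds forward)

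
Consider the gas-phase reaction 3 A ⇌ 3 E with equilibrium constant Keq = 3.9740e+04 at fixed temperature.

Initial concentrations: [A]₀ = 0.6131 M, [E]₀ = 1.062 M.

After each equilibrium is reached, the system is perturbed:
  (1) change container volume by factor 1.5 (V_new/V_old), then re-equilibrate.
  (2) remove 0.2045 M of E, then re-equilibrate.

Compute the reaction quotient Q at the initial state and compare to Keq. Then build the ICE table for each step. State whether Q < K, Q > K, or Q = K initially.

Q₀ = 5.197 vs Keq = 3.9740e+04 ⇒ Q<K, forward
Step 1:
                  A         E
  I          0.6131     1.062
  C         -0.5654    0.5654
  E         0.04769     1.627
  solve Keq expr → x = 0.1885; check Q = 3.9740e+04
Then change container volume by factor 1.5 (V_new/V_old).
Step 2:
                  A         E
  I         0.03179     1.085
  C               0         0
  E         0.03179     1.085
  solve Keq expr → x = 0; check Q = 3.9740e+04
Then remove 0.2045 M of E.
Step 3:
                  A         E
  I         0.03179    0.8804
  C       -0.005822  0.005822
  E         0.02597    0.8863
  solve Keq expr → x = 0.001941; check Q = 3.9740e+04

Q₀ = 5.197; Q < K (proceeds forward)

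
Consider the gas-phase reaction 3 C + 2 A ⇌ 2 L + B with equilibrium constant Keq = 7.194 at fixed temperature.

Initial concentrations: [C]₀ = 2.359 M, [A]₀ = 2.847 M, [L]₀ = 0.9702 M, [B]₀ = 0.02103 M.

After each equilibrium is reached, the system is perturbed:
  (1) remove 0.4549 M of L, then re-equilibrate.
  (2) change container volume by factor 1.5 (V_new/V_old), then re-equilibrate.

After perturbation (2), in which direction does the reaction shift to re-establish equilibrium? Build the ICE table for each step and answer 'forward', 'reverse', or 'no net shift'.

Direction: reverse

Q₀ = 1.8604e-04 vs Keq = 7.194 ⇒ Q<K, forward
Step 1:
                    C           A           L           B
  init          2.359       2.847      0.9702     0.02103
  Δ            -1.821      -1.214       1.214      0.6069
  eq           0.5384       1.633       2.184      0.6279
  solve Keq expr → x = 0.6069; check Q = 7.194
Then remove 0.4549 M of L.
Step 2:
                    C           A           L           B
  init         0.5384       1.633       1.729      0.6279
  Δ          -0.05832    -0.03888     0.03888     0.01944
  eq           0.4801       1.594       1.768      0.6473
  solve Keq expr → x = 0.01944; check Q = 7.194
Then change container volume by factor 1.5 (V_new/V_old).
Step 3:
                    C           A           L           B
  init           0.32       1.063       1.179      0.4316
  Δ           0.06956     0.04637    -0.04637    -0.02319
  eq           0.3896       1.109       1.132      0.4084
  solve Keq expr → x = -0.02319; check Q = 7.194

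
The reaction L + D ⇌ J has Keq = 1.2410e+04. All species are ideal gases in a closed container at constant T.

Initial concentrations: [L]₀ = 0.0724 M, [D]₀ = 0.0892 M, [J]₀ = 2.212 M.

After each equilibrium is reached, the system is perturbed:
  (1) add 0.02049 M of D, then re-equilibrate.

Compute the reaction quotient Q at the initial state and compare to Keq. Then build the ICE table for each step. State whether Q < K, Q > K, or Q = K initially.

Q₀ = 342.5; Q < K (proceeds forward)

Q₀ = 342.5 vs Keq = 1.2410e+04 ⇒ Q<K, forward
Step 1:
                    L           D           J
  I            0.0724      0.0892       2.212
  C          -0.06486    -0.06486     0.06486
  E          0.007538     0.02434       2.277
  solve Keq expr → x = 0.06486; check Q = 1.2410e+04
Then add 0.02049 M of D.
Step 2:
                    L           D           J
  I          0.007538     0.04483       2.277
  C         -0.003132   -0.003132    0.003132
  E          0.004406      0.0417        2.28
  solve Keq expr → x = 0.003132; check Q = 1.2410e+04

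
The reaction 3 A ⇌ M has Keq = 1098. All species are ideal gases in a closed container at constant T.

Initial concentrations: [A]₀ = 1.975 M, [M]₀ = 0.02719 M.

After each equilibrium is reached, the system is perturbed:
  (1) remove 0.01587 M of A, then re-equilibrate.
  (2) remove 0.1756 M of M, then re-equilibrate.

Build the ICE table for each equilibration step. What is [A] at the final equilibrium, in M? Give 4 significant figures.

Q₀ = 0.003529 vs Keq = 1098 ⇒ Q<K, forward
Step 1:
                    A           M
  Initial       1.975     0.02719
  Change       -1.891      0.6302
  Equil       0.08428      0.6574
  solve Keq expr → x = 0.6302; check Q = 1098
Then remove 0.01587 M of A.
Step 2:
                    A           M
  Initial     0.06841      0.6574
  Change      0.01565   -0.005216
  Equil       0.08406      0.6522
  solve Keq expr → x = -0.005216; check Q = 1098
Then remove 0.1756 M of M.
Step 3:
                    A           M
  Initial     0.08406      0.4766
  Change    -0.008201    0.002734
  Equil       0.07586      0.4793
  solve Keq expr → x = 0.002734; check Q = 1098

[A]_eq = 0.07586 M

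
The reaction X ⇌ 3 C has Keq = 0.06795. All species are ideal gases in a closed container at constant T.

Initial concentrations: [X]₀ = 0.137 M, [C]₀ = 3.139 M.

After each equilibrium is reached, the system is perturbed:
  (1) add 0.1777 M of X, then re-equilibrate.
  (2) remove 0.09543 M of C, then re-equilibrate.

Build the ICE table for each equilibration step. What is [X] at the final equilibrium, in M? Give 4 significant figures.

[X]_eq = 1.185 M

Q₀ = 225.8 vs Keq = 0.06795 ⇒ Q>K, reverse
Step 1:
                   X          C
  Initial      0.137      3.139
  Change      0.9083     -2.725
  Equil        1.045     0.4141
  solve Keq expr → x = -0.9083; check Q = 0.06795
Then add 0.1777 M of X.
Step 2:
                   X          C
  Initial      1.223     0.4141
  Change   -0.007134     0.0214
  Equil        1.216     0.4355
  solve Keq expr → x = 0.007134; check Q = 0.06795
Then remove 0.09543 M of C.
Step 3:
                   X          C
  Initial      1.216     0.3401
  Change    -0.03058    0.09175
  Equil        1.185     0.4319
  solve Keq expr → x = 0.03058; check Q = 0.06795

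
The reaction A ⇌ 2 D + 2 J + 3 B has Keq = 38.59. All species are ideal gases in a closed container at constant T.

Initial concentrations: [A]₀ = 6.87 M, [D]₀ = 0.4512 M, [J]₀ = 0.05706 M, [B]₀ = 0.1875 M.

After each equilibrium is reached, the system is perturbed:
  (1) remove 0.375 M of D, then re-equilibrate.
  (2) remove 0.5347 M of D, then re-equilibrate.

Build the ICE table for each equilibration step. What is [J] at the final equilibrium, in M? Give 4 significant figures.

[J]_eq = 1.963 M

Q₀ = 6.3599e-07 vs Keq = 38.59 ⇒ Q<K, forward
Step 1:
                   A          D          J          B
  init          6.87     0.4512    0.05706     0.1875
  Δ          -0.8199       1.64       1.64       2.46
  eq            6.05      2.091      1.697      2.647
  solve Keq expr → x = 0.8199; check Q = 38.59
Then remove 0.375 M of D.
Step 2:
                   A          D          J          B
  init          6.05      1.716      1.697      2.647
  Δ         -0.04921    0.09842    0.09842     0.1476
  eq           6.001      1.814      1.795      2.795
  solve Keq expr → x = 0.04921; check Q = 38.59
Then remove 0.5347 M of D.
Step 3:
                   A          D          J          B
  init         6.001       1.28      1.795      2.795
  Δ         -0.08394     0.1679     0.1679     0.2518
  eq           5.917      1.448      1.963      3.047
  solve Keq expr → x = 0.08394; check Q = 38.59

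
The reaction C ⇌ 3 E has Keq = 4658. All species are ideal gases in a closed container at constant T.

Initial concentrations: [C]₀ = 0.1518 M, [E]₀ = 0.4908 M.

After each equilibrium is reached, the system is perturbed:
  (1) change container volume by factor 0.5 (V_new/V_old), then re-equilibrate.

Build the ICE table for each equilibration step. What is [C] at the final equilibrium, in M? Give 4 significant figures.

Q₀ = 0.7788 vs Keq = 4658 ⇒ Q<K, forward
Step 1:
                    C           E
  I            0.1518      0.4908
  C           -0.1516      0.4549
  E        1.8155e-04      0.9457
  solve Keq expr → x = 0.1516; check Q = 4658
Then change container volume by factor 0.5 (V_new/V_old).
Step 2:
                    C           E
  I        3.6310e-04       1.891
  C          0.001082   -0.003246
  E          0.001445       1.888
  solve Keq expr → x = -0.001082; check Q = 4658

[C]_eq = 0.001445 M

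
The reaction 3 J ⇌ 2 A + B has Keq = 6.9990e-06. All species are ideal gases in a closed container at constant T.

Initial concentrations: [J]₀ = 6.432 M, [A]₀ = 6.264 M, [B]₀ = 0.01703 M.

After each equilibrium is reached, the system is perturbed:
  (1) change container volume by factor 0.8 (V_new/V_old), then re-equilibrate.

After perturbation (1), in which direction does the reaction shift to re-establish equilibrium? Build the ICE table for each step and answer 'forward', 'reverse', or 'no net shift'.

Q₀ = 0.002511 vs Keq = 6.9990e-06 ⇒ Q>K, reverse
Step 1:
                  J         A         B
  I           6.432     6.264   0.01703
  C         0.05094  -0.03396  -0.01698
  E           6.483      6.23 4.9133e-05
  solve Keq expr → x = -0.01698; check Q = 6.9990e-06
Then change container volume by factor 0.8 (V_new/V_old).
Step 2:
                  J         A         B
  I           8.104     7.788 6.1416e-05
  C               0         0         0
  E           8.104     7.788 6.1416e-05
  solve Keq expr → x = 0; check Q = 6.9990e-06

Direction: no net shift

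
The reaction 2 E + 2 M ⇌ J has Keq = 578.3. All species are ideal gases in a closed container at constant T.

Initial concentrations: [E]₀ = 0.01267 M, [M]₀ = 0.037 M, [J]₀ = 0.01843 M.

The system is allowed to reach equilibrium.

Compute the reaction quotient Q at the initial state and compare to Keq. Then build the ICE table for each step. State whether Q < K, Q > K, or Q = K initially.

Q₀ = 8.3863e+04 vs Keq = 578.3 ⇒ Q>K, reverse
Step 1:
                   E          M          J
  I          0.01267      0.037    0.01843
  C          0.02847    0.02847   -0.01423
  E          0.04114    0.06547   0.004195
  solve Keq expr → x = -0.01423; check Q = 578.3

Q₀ = 8.3863e+04; Q > K (proceeds reverse)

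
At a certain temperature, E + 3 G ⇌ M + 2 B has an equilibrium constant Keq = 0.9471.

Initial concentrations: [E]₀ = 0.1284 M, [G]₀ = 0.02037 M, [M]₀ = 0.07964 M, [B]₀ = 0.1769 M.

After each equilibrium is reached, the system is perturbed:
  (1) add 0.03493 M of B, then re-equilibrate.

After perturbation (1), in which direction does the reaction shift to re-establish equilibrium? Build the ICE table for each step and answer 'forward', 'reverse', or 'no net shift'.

Q₀ = 2296 vs Keq = 0.9471 ⇒ Q>K, reverse
Step 1:
                   E          G          M          B
  init        0.1284    0.02037    0.07964     0.1769
  Δ          0.03876     0.1163   -0.03876   -0.07751
  eq          0.1672     0.1366    0.04088    0.09939
  solve Keq expr → x = -0.03876; check Q = 0.9471
Then add 0.03493 M of B.
Step 2:
                   E          G          M          B
  init        0.1672     0.1366    0.04088     0.1343
  Δ         0.004802    0.01441  -0.004802  -0.009604
  eq           0.172      0.151    0.03608     0.1247
  solve Keq expr → x = -0.004802; check Q = 0.9471

Direction: reverse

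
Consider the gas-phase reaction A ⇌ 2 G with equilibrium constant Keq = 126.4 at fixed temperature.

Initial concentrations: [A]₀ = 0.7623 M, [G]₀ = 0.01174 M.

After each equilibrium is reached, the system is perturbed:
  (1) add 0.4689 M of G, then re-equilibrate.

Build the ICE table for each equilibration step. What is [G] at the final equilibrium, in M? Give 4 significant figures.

[G]_eq = 1.945 M

Q₀ = 1.8080e-04 vs Keq = 126.4 ⇒ Q<K, forward
Step 1:
                    A           G
  init         0.7623     0.01174
  Δ           -0.7445       1.489
  eq          0.01782       1.501
  solve Keq expr → x = 0.7445; check Q = 126.4
Then add 0.4689 M of G.
Step 2:
                    A           G
  init        0.01782        1.97
  Δ           0.01212    -0.02425
  eq          0.02994       1.945
  solve Keq expr → x = -0.01212; check Q = 126.4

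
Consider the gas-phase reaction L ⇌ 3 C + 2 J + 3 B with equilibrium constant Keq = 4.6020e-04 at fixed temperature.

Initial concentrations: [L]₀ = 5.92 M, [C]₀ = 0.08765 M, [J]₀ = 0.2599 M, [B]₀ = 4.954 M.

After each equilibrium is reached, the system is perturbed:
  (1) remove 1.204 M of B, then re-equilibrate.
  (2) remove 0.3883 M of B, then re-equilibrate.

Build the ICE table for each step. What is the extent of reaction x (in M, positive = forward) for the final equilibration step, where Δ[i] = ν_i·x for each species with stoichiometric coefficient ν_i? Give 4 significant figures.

x = 0.002912 M

Q₀ = 9.3415e-04 vs Keq = 4.6020e-04 ⇒ Q>K, reverse
Step 1:
                   L          C          J          B
  Initial       5.92    0.08765     0.2599      4.954
  Change    0.005395   -0.01619   -0.01079   -0.01619
  Equil        5.925    0.07146     0.2491      4.938
  solve Keq expr → x = -0.005395; check Q = 4.6020e-04
Then remove 1.204 M of B.
Step 2:
                   L          C          J          B
  Initial      5.925    0.07146     0.2491      3.734
  Change   -0.006468     0.0194    0.01294     0.0194
  Equil        5.919    0.09087      0.262      3.753
  solve Keq expr → x = 0.006468; check Q = 4.6020e-04
Then remove 0.3883 M of B.
Step 3:
                   L          C          J          B
  Initial      5.919    0.09087      0.262      3.365
  Change   -0.002912   0.008736   0.005824   0.008736
  Equil        5.916     0.0996     0.2679      3.374
  solve Keq expr → x = 0.002912; check Q = 4.6020e-04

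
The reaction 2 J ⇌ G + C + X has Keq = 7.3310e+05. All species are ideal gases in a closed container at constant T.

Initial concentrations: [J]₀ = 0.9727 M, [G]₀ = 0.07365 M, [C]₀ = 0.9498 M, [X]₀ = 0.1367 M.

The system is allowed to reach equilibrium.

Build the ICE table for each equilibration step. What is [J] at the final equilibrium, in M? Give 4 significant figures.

Q₀ = 0.01011 vs Keq = 7.3310e+05 ⇒ Q<K, forward
Step 1:
                   J          G          C          X
  I           0.9727    0.07365     0.9498     0.1367
  C          -0.9719     0.4859     0.4859     0.4859
  E       8.2605e-04     0.5596      1.436     0.6226
  solve Keq expr → x = 0.4859; check Q = 7.3310e+05

[J]_eq = 8.2605e-04 M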